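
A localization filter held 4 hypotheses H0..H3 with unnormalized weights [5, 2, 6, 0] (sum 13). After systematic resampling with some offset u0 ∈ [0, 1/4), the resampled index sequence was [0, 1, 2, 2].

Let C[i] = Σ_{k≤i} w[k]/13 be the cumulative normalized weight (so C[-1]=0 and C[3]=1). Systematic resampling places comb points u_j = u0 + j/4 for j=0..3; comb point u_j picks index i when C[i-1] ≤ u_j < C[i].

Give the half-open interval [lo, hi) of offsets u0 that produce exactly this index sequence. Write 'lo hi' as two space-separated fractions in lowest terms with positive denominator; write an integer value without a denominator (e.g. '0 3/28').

C = [5/13, 7/13, 1, 1]
j=0 picked index 0: u0 ∈ [0, 5/13)
j=1 picked index 1: u0 ∈ [7/52, 15/52)
j=2 picked index 2: u0 ∈ [1/26, 1/2)
j=3 picked index 2: u0 ∈ [-11/52, 1/4)
intersection: [7/52, 1/4)

7/52 1/4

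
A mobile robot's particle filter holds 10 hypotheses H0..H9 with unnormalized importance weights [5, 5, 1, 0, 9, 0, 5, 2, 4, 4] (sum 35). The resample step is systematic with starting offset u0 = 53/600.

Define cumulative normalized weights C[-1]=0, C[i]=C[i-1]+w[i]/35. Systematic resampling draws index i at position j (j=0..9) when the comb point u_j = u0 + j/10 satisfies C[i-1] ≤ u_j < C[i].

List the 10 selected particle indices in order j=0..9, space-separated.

C = [1/7, 2/7, 11/35, 11/35, 4/7, 4/7, 5/7, 27/35, 31/35, 1]
j=0: u_0=53/600 ∈ [0, 1/7) → index 0
j=1: u_1=113/600 ∈ [1/7, 2/7) → index 1
j=2: u_2=173/600 ∈ [2/7, 11/35) → index 2
j=3: u_3=233/600 ∈ [11/35, 4/7) → index 4
j=4: u_4=293/600 ∈ [11/35, 4/7) → index 4
j=5: u_5=353/600 ∈ [4/7, 5/7) → index 6
j=6: u_6=413/600 ∈ [4/7, 5/7) → index 6
j=7: u_7=473/600 ∈ [27/35, 31/35) → index 8
j=8: u_8=533/600 ∈ [31/35, 1) → index 9
j=9: u_9=593/600 ∈ [31/35, 1) → index 9

0 1 2 4 4 6 6 8 9 9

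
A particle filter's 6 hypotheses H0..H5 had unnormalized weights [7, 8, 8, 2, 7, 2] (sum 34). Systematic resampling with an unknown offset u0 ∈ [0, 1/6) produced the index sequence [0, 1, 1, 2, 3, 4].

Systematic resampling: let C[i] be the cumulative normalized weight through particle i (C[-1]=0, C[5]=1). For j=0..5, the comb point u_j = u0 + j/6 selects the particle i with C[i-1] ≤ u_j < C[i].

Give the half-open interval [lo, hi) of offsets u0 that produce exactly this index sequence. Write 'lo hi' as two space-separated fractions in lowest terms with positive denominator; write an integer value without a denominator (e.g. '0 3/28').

C = [7/34, 15/34, 23/34, 25/34, 16/17, 1]
j=0 picked index 0: u0 ∈ [0, 7/34)
j=1 picked index 1: u0 ∈ [2/51, 14/51)
j=2 picked index 1: u0 ∈ [-13/102, 11/102)
j=3 picked index 2: u0 ∈ [-1/17, 3/17)
j=4 picked index 3: u0 ∈ [1/102, 7/102)
j=5 picked index 4: u0 ∈ [-5/51, 11/102)
intersection: [2/51, 7/102)

2/51 7/102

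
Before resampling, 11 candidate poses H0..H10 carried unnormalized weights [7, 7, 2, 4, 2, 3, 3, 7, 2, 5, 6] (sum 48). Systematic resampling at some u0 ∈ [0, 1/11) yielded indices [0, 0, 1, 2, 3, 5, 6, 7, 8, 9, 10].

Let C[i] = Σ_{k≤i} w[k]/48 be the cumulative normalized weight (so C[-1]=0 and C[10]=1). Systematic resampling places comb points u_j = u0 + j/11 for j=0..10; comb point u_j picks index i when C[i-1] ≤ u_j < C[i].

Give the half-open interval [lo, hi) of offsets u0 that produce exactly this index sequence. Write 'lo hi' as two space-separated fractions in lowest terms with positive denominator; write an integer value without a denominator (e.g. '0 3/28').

C = [7/48, 7/24, 1/3, 5/12, 11/24, 25/48, 7/12, 35/48, 37/48, 7/8, 1]
j=0 picked index 0: u0 ∈ [0, 7/48)
j=1 picked index 0: u0 ∈ [-1/11, 29/528)
j=2 picked index 1: u0 ∈ [-19/528, 29/264)
j=3 picked index 2: u0 ∈ [5/264, 2/33)
j=4 picked index 3: u0 ∈ [-1/33, 7/132)
j=5 picked index 5: u0 ∈ [1/264, 35/528)
j=6 picked index 6: u0 ∈ [-13/528, 5/132)
j=7 picked index 7: u0 ∈ [-7/132, 49/528)
j=8 picked index 8: u0 ∈ [1/528, 23/528)
j=9 picked index 9: u0 ∈ [-25/528, 5/88)
j=10 picked index 10: u0 ∈ [-3/88, 1/11)
intersection: [5/264, 5/132)

5/264 5/132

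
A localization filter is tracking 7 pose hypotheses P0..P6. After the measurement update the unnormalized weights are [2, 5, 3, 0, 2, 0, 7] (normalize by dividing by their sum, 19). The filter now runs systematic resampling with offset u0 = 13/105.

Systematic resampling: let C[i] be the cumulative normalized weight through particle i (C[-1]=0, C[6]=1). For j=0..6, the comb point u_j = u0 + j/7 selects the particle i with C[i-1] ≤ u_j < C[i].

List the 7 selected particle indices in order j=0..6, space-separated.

C = [2/19, 7/19, 10/19, 10/19, 12/19, 12/19, 1]
j=0: u_0=13/105 ∈ [2/19, 7/19) → index 1
j=1: u_1=4/15 ∈ [2/19, 7/19) → index 1
j=2: u_2=43/105 ∈ [7/19, 10/19) → index 2
j=3: u_3=58/105 ∈ [10/19, 12/19) → index 4
j=4: u_4=73/105 ∈ [12/19, 1) → index 6
j=5: u_5=88/105 ∈ [12/19, 1) → index 6
j=6: u_6=103/105 ∈ [12/19, 1) → index 6

1 1 2 4 6 6 6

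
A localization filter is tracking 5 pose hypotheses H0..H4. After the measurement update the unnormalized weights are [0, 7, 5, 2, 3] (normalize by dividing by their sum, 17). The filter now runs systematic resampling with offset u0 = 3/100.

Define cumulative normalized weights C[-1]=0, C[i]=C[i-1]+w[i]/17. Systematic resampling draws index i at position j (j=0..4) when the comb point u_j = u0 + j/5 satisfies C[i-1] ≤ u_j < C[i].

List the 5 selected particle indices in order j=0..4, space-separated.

1 1 2 2 4

C = [0, 7/17, 12/17, 14/17, 1]
j=0: u_0=3/100 ∈ [0, 7/17) → index 1
j=1: u_1=23/100 ∈ [0, 7/17) → index 1
j=2: u_2=43/100 ∈ [7/17, 12/17) → index 2
j=3: u_3=63/100 ∈ [7/17, 12/17) → index 2
j=4: u_4=83/100 ∈ [14/17, 1) → index 4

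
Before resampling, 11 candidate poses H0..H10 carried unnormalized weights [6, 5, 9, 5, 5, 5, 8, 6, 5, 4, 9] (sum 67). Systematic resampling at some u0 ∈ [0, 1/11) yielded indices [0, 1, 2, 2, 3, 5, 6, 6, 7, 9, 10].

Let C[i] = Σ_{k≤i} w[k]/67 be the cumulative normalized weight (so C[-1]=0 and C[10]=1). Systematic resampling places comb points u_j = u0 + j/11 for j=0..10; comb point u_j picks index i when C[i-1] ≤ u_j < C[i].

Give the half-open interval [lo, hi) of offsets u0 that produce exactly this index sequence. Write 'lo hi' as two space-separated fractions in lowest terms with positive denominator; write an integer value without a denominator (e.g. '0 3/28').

0 3/737

C = [6/67, 11/67, 20/67, 25/67, 30/67, 35/67, 43/67, 49/67, 54/67, 58/67, 1]
j=0 picked index 0: u0 ∈ [0, 6/67)
j=1 picked index 1: u0 ∈ [-1/737, 54/737)
j=2 picked index 2: u0 ∈ [-13/737, 86/737)
j=3 picked index 2: u0 ∈ [-80/737, 19/737)
j=4 picked index 3: u0 ∈ [-48/737, 7/737)
j=5 picked index 5: u0 ∈ [-5/737, 50/737)
j=6 picked index 6: u0 ∈ [-17/737, 71/737)
j=7 picked index 6: u0 ∈ [-84/737, 4/737)
j=8 picked index 7: u0 ∈ [-63/737, 3/737)
j=9 picked index 9: u0 ∈ [-9/737, 35/737)
j=10 picked index 10: u0 ∈ [-32/737, 1/11)
intersection: [0, 3/737)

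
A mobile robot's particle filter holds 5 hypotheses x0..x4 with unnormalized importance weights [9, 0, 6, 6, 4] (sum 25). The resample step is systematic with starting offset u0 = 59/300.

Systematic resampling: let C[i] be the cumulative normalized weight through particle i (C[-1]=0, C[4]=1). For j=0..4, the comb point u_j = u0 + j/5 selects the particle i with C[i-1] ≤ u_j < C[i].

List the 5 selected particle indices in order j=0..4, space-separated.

C = [9/25, 9/25, 3/5, 21/25, 1]
j=0: u_0=59/300 ∈ [0, 9/25) → index 0
j=1: u_1=119/300 ∈ [9/25, 3/5) → index 2
j=2: u_2=179/300 ∈ [9/25, 3/5) → index 2
j=3: u_3=239/300 ∈ [3/5, 21/25) → index 3
j=4: u_4=299/300 ∈ [21/25, 1) → index 4

0 2 2 3 4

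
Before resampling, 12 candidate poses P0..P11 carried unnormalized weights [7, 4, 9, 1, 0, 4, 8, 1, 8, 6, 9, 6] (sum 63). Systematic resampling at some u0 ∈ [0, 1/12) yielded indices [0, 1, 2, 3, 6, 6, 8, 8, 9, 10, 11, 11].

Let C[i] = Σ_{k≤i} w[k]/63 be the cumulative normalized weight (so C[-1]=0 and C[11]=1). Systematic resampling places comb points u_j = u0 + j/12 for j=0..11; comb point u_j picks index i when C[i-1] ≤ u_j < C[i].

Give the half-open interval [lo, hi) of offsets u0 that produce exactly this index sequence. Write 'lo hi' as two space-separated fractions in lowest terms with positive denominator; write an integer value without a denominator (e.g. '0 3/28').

C = [1/9, 11/63, 20/63, 1/3, 1/3, 25/63, 11/21, 34/63, 2/3, 16/21, 19/21, 1]
j=0 picked index 0: u0 ∈ [0, 1/9)
j=1 picked index 1: u0 ∈ [1/36, 23/252)
j=2 picked index 2: u0 ∈ [1/126, 19/126)
j=3 picked index 3: u0 ∈ [17/252, 1/12)
j=4 picked index 6: u0 ∈ [4/63, 4/21)
j=5 picked index 6: u0 ∈ [-5/252, 3/28)
j=6 picked index 8: u0 ∈ [5/126, 1/6)
j=7 picked index 8: u0 ∈ [-11/252, 1/12)
j=8 picked index 9: u0 ∈ [0, 2/21)
j=9 picked index 10: u0 ∈ [1/84, 13/84)
j=10 picked index 11: u0 ∈ [1/14, 1/6)
j=11 picked index 11: u0 ∈ [-1/84, 1/12)
intersection: [1/14, 1/12)

1/14 1/12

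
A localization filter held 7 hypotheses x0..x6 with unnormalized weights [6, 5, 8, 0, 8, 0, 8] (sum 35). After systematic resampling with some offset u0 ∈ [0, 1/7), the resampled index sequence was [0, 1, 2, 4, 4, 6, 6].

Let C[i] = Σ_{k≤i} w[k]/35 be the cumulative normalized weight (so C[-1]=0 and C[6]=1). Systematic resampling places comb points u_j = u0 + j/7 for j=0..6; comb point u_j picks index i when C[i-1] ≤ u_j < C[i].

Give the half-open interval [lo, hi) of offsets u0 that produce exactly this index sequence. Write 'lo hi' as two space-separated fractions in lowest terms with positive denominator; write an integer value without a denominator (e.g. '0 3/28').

4/35 1/7

C = [6/35, 11/35, 19/35, 19/35, 27/35, 27/35, 1]
j=0 picked index 0: u0 ∈ [0, 6/35)
j=1 picked index 1: u0 ∈ [1/35, 6/35)
j=2 picked index 2: u0 ∈ [1/35, 9/35)
j=3 picked index 4: u0 ∈ [4/35, 12/35)
j=4 picked index 4: u0 ∈ [-1/35, 1/5)
j=5 picked index 6: u0 ∈ [2/35, 2/7)
j=6 picked index 6: u0 ∈ [-3/35, 1/7)
intersection: [4/35, 1/7)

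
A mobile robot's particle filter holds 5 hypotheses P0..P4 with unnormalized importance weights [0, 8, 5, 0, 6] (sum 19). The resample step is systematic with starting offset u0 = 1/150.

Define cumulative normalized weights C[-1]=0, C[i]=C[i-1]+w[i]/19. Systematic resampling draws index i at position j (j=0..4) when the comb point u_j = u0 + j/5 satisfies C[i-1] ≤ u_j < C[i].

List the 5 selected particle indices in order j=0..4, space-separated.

C = [0, 8/19, 13/19, 13/19, 1]
j=0: u_0=1/150 ∈ [0, 8/19) → index 1
j=1: u_1=31/150 ∈ [0, 8/19) → index 1
j=2: u_2=61/150 ∈ [0, 8/19) → index 1
j=3: u_3=91/150 ∈ [8/19, 13/19) → index 2
j=4: u_4=121/150 ∈ [13/19, 1) → index 4

1 1 1 2 4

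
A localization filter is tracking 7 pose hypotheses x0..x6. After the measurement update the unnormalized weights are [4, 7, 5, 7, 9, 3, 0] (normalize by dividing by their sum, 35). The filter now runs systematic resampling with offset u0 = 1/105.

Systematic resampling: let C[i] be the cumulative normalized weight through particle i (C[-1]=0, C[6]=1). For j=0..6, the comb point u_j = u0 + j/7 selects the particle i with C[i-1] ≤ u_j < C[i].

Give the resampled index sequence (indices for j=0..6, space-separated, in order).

C = [4/35, 11/35, 16/35, 23/35, 32/35, 1, 1]
j=0: u_0=1/105 ∈ [0, 4/35) → index 0
j=1: u_1=16/105 ∈ [4/35, 11/35) → index 1
j=2: u_2=31/105 ∈ [4/35, 11/35) → index 1
j=3: u_3=46/105 ∈ [11/35, 16/35) → index 2
j=4: u_4=61/105 ∈ [16/35, 23/35) → index 3
j=5: u_5=76/105 ∈ [23/35, 32/35) → index 4
j=6: u_6=13/15 ∈ [23/35, 32/35) → index 4

0 1 1 2 3 4 4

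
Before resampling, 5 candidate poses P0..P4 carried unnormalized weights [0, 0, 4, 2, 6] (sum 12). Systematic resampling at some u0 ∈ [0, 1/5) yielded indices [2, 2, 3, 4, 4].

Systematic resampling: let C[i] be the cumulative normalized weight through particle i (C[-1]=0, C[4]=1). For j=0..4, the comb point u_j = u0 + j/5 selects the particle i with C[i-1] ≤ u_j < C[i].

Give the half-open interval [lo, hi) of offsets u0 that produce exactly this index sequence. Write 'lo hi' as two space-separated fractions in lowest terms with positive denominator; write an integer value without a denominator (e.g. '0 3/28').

0 1/10

C = [0, 0, 1/3, 1/2, 1]
j=0 picked index 2: u0 ∈ [0, 1/3)
j=1 picked index 2: u0 ∈ [-1/5, 2/15)
j=2 picked index 3: u0 ∈ [-1/15, 1/10)
j=3 picked index 4: u0 ∈ [-1/10, 2/5)
j=4 picked index 4: u0 ∈ [-3/10, 1/5)
intersection: [0, 1/10)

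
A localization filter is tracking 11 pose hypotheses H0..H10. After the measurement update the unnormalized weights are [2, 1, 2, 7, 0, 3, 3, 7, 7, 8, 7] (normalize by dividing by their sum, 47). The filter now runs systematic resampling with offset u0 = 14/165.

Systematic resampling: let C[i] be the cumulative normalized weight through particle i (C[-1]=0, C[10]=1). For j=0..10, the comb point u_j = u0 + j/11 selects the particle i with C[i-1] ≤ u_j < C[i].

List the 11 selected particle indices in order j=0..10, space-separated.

2 3 5 6 7 8 8 9 9 10 10

C = [2/47, 3/47, 5/47, 12/47, 12/47, 15/47, 18/47, 25/47, 32/47, 40/47, 1]
j=0: u_0=14/165 ∈ [3/47, 5/47) → index 2
j=1: u_1=29/165 ∈ [5/47, 12/47) → index 3
j=2: u_2=4/15 ∈ [12/47, 15/47) → index 5
j=3: u_3=59/165 ∈ [15/47, 18/47) → index 6
j=4: u_4=74/165 ∈ [18/47, 25/47) → index 7
j=5: u_5=89/165 ∈ [25/47, 32/47) → index 8
j=6: u_6=104/165 ∈ [25/47, 32/47) → index 8
j=7: u_7=119/165 ∈ [32/47, 40/47) → index 9
j=8: u_8=134/165 ∈ [32/47, 40/47) → index 9
j=9: u_9=149/165 ∈ [40/47, 1) → index 10
j=10: u_10=164/165 ∈ [40/47, 1) → index 10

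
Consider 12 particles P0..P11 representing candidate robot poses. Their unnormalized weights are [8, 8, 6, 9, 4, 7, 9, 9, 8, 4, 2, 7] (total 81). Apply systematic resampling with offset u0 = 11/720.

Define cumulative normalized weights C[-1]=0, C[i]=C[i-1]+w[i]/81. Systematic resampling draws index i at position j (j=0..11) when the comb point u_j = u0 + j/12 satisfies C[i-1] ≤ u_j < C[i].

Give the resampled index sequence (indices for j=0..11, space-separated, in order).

0 0 1 2 3 4 5 6 7 8 9 11

C = [8/81, 16/81, 22/81, 31/81, 35/81, 14/27, 17/27, 20/27, 68/81, 8/9, 74/81, 1]
j=0: u_0=11/720 ∈ [0, 8/81) → index 0
j=1: u_1=71/720 ∈ [0, 8/81) → index 0
j=2: u_2=131/720 ∈ [8/81, 16/81) → index 1
j=3: u_3=191/720 ∈ [16/81, 22/81) → index 2
j=4: u_4=251/720 ∈ [22/81, 31/81) → index 3
j=5: u_5=311/720 ∈ [31/81, 35/81) → index 4
j=6: u_6=371/720 ∈ [35/81, 14/27) → index 5
j=7: u_7=431/720 ∈ [14/27, 17/27) → index 6
j=8: u_8=491/720 ∈ [17/27, 20/27) → index 7
j=9: u_9=551/720 ∈ [20/27, 68/81) → index 8
j=10: u_10=611/720 ∈ [68/81, 8/9) → index 9
j=11: u_11=671/720 ∈ [74/81, 1) → index 11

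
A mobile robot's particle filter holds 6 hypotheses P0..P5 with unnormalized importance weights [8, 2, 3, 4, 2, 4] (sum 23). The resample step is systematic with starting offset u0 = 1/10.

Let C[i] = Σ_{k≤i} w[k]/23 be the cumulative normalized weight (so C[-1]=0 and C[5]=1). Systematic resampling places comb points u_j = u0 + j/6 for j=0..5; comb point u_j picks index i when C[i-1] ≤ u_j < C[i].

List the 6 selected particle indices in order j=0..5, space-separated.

C = [8/23, 10/23, 13/23, 17/23, 19/23, 1]
j=0: u_0=1/10 ∈ [0, 8/23) → index 0
j=1: u_1=4/15 ∈ [0, 8/23) → index 0
j=2: u_2=13/30 ∈ [8/23, 10/23) → index 1
j=3: u_3=3/5 ∈ [13/23, 17/23) → index 3
j=4: u_4=23/30 ∈ [17/23, 19/23) → index 4
j=5: u_5=14/15 ∈ [19/23, 1) → index 5

0 0 1 3 4 5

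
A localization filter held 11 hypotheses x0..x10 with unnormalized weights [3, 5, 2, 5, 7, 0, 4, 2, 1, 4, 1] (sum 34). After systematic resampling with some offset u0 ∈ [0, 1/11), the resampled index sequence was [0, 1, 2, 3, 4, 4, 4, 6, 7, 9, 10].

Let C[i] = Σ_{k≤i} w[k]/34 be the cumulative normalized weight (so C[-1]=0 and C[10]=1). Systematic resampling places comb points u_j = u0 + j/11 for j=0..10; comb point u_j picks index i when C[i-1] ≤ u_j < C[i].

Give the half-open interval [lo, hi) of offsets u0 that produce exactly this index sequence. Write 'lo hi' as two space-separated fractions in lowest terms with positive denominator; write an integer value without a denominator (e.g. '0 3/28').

29/374 3/34

C = [3/34, 4/17, 5/17, 15/34, 11/17, 11/17, 13/17, 14/17, 29/34, 33/34, 1]
j=0 picked index 0: u0 ∈ [0, 3/34)
j=1 picked index 1: u0 ∈ [-1/374, 27/187)
j=2 picked index 2: u0 ∈ [10/187, 21/187)
j=3 picked index 3: u0 ∈ [4/187, 63/374)
j=4 picked index 4: u0 ∈ [29/374, 53/187)
j=5 picked index 4: u0 ∈ [-5/374, 36/187)
j=6 picked index 4: u0 ∈ [-39/374, 19/187)
j=7 picked index 6: u0 ∈ [2/187, 24/187)
j=8 picked index 7: u0 ∈ [7/187, 18/187)
j=9 picked index 9: u0 ∈ [13/374, 57/374)
j=10 picked index 10: u0 ∈ [23/374, 1/11)
intersection: [29/374, 3/34)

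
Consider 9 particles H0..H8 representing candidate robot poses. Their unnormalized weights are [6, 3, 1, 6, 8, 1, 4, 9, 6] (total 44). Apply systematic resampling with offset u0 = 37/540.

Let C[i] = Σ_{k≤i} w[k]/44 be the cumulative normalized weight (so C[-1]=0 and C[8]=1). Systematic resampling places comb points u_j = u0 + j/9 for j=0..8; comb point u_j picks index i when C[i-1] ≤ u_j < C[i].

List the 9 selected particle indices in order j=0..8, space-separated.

0 1 3 4 4 6 7 7 8

C = [3/22, 9/44, 5/22, 4/11, 6/11, 25/44, 29/44, 19/22, 1]
j=0: u_0=37/540 ∈ [0, 3/22) → index 0
j=1: u_1=97/540 ∈ [3/22, 9/44) → index 1
j=2: u_2=157/540 ∈ [5/22, 4/11) → index 3
j=3: u_3=217/540 ∈ [4/11, 6/11) → index 4
j=4: u_4=277/540 ∈ [4/11, 6/11) → index 4
j=5: u_5=337/540 ∈ [25/44, 29/44) → index 6
j=6: u_6=397/540 ∈ [29/44, 19/22) → index 7
j=7: u_7=457/540 ∈ [29/44, 19/22) → index 7
j=8: u_8=517/540 ∈ [19/22, 1) → index 8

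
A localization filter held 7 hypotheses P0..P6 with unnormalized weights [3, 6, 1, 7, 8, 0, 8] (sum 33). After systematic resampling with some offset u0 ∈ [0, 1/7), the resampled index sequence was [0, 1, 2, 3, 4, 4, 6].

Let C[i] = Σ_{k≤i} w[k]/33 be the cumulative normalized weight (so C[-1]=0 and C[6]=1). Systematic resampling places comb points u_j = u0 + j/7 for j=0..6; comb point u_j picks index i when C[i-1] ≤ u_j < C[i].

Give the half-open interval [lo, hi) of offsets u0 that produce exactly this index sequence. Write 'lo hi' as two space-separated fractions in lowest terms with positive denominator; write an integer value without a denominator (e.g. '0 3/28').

C = [1/11, 3/11, 10/33, 17/33, 25/33, 25/33, 1]
j=0 picked index 0: u0 ∈ [0, 1/11)
j=1 picked index 1: u0 ∈ [-4/77, 10/77)
j=2 picked index 2: u0 ∈ [-1/77, 4/231)
j=3 picked index 3: u0 ∈ [-29/231, 20/231)
j=4 picked index 4: u0 ∈ [-13/231, 43/231)
j=5 picked index 4: u0 ∈ [-46/231, 10/231)
j=6 picked index 6: u0 ∈ [-23/231, 1/7)
intersection: [0, 4/231)

0 4/231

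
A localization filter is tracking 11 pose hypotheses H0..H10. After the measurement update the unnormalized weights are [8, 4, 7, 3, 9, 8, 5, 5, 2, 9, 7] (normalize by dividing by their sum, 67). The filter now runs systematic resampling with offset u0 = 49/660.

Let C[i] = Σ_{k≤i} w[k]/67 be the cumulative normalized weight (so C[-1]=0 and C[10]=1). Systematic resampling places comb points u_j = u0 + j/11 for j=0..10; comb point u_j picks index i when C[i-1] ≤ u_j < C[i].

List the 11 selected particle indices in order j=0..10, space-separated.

C = [8/67, 12/67, 19/67, 22/67, 31/67, 39/67, 44/67, 49/67, 51/67, 60/67, 1]
j=0: u_0=49/660 ∈ [0, 8/67) → index 0
j=1: u_1=109/660 ∈ [8/67, 12/67) → index 1
j=2: u_2=169/660 ∈ [12/67, 19/67) → index 2
j=3: u_3=229/660 ∈ [22/67, 31/67) → index 4
j=4: u_4=289/660 ∈ [22/67, 31/67) → index 4
j=5: u_5=349/660 ∈ [31/67, 39/67) → index 5
j=6: u_6=409/660 ∈ [39/67, 44/67) → index 6
j=7: u_7=469/660 ∈ [44/67, 49/67) → index 7
j=8: u_8=529/660 ∈ [51/67, 60/67) → index 9
j=9: u_9=589/660 ∈ [51/67, 60/67) → index 9
j=10: u_10=59/60 ∈ [60/67, 1) → index 10

0 1 2 4 4 5 6 7 9 9 10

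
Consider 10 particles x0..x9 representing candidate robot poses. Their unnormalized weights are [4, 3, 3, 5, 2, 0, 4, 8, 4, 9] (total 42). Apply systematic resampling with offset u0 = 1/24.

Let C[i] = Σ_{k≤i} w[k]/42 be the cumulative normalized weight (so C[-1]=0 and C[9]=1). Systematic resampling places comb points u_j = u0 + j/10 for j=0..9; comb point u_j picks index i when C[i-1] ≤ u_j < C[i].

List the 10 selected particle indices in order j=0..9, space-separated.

0 1 3 3 6 7 7 8 9 9

C = [2/21, 1/6, 5/21, 5/14, 17/42, 17/42, 1/2, 29/42, 11/14, 1]
j=0: u_0=1/24 ∈ [0, 2/21) → index 0
j=1: u_1=17/120 ∈ [2/21, 1/6) → index 1
j=2: u_2=29/120 ∈ [5/21, 5/14) → index 3
j=3: u_3=41/120 ∈ [5/21, 5/14) → index 3
j=4: u_4=53/120 ∈ [17/42, 1/2) → index 6
j=5: u_5=13/24 ∈ [1/2, 29/42) → index 7
j=6: u_6=77/120 ∈ [1/2, 29/42) → index 7
j=7: u_7=89/120 ∈ [29/42, 11/14) → index 8
j=8: u_8=101/120 ∈ [11/14, 1) → index 9
j=9: u_9=113/120 ∈ [11/14, 1) → index 9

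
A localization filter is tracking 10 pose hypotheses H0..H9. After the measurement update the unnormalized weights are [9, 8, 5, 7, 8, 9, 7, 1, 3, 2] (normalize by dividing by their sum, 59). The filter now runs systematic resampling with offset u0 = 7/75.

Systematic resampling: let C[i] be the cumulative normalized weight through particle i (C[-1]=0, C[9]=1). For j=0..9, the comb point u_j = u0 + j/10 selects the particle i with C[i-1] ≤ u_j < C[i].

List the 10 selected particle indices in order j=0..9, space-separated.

C = [9/59, 17/59, 22/59, 29/59, 37/59, 46/59, 53/59, 54/59, 57/59, 1]
j=0: u_0=7/75 ∈ [0, 9/59) → index 0
j=1: u_1=29/150 ∈ [9/59, 17/59) → index 1
j=2: u_2=22/75 ∈ [17/59, 22/59) → index 2
j=3: u_3=59/150 ∈ [22/59, 29/59) → index 3
j=4: u_4=37/75 ∈ [29/59, 37/59) → index 4
j=5: u_5=89/150 ∈ [29/59, 37/59) → index 4
j=6: u_6=52/75 ∈ [37/59, 46/59) → index 5
j=7: u_7=119/150 ∈ [46/59, 53/59) → index 6
j=8: u_8=67/75 ∈ [46/59, 53/59) → index 6
j=9: u_9=149/150 ∈ [57/59, 1) → index 9

0 1 2 3 4 4 5 6 6 9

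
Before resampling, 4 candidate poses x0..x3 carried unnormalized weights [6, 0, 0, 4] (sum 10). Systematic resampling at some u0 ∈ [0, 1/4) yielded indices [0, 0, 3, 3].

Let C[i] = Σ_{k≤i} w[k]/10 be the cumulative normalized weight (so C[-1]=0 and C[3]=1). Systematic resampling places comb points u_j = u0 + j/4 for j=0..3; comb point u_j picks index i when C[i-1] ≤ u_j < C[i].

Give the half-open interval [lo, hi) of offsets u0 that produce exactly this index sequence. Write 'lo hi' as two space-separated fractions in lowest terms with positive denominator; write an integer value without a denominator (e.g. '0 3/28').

C = [3/5, 3/5, 3/5, 1]
j=0 picked index 0: u0 ∈ [0, 3/5)
j=1 picked index 0: u0 ∈ [-1/4, 7/20)
j=2 picked index 3: u0 ∈ [1/10, 1/2)
j=3 picked index 3: u0 ∈ [-3/20, 1/4)
intersection: [1/10, 1/4)

1/10 1/4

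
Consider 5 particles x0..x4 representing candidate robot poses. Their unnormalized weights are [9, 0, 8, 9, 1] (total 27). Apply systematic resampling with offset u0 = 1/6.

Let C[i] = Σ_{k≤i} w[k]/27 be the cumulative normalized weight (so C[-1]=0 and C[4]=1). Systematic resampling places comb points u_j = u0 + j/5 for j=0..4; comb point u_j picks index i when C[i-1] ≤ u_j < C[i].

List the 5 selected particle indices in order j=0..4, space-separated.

0 2 2 3 4

C = [1/3, 1/3, 17/27, 26/27, 1]
j=0: u_0=1/6 ∈ [0, 1/3) → index 0
j=1: u_1=11/30 ∈ [1/3, 17/27) → index 2
j=2: u_2=17/30 ∈ [1/3, 17/27) → index 2
j=3: u_3=23/30 ∈ [17/27, 26/27) → index 3
j=4: u_4=29/30 ∈ [26/27, 1) → index 4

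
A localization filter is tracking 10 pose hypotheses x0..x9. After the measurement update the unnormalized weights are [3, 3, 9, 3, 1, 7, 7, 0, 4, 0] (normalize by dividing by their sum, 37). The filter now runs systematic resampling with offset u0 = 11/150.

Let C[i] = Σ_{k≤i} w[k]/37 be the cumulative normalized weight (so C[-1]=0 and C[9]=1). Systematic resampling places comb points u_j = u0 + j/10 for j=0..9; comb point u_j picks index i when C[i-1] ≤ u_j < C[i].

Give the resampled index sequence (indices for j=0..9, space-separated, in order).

C = [3/37, 6/37, 15/37, 18/37, 19/37, 26/37, 33/37, 33/37, 1, 1]
j=0: u_0=11/150 ∈ [0, 3/37) → index 0
j=1: u_1=13/75 ∈ [6/37, 15/37) → index 2
j=2: u_2=41/150 ∈ [6/37, 15/37) → index 2
j=3: u_3=28/75 ∈ [6/37, 15/37) → index 2
j=4: u_4=71/150 ∈ [15/37, 18/37) → index 3
j=5: u_5=43/75 ∈ [19/37, 26/37) → index 5
j=6: u_6=101/150 ∈ [19/37, 26/37) → index 5
j=7: u_7=58/75 ∈ [26/37, 33/37) → index 6
j=8: u_8=131/150 ∈ [26/37, 33/37) → index 6
j=9: u_9=73/75 ∈ [33/37, 1) → index 8

0 2 2 2 3 5 5 6 6 8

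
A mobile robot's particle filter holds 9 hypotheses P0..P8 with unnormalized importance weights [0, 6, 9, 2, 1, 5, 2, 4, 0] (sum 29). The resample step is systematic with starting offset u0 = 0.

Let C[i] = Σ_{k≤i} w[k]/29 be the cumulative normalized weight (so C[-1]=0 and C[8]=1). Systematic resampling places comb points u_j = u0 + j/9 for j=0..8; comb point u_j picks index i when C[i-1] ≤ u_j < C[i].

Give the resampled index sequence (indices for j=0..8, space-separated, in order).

C = [0, 6/29, 15/29, 17/29, 18/29, 23/29, 25/29, 1, 1]
j=0: u_0=0 ∈ [0, 6/29) → index 1
j=1: u_1=1/9 ∈ [0, 6/29) → index 1
j=2: u_2=2/9 ∈ [6/29, 15/29) → index 2
j=3: u_3=1/3 ∈ [6/29, 15/29) → index 2
j=4: u_4=4/9 ∈ [6/29, 15/29) → index 2
j=5: u_5=5/9 ∈ [15/29, 17/29) → index 3
j=6: u_6=2/3 ∈ [18/29, 23/29) → index 5
j=7: u_7=7/9 ∈ [18/29, 23/29) → index 5
j=8: u_8=8/9 ∈ [25/29, 1) → index 7

1 1 2 2 2 3 5 5 7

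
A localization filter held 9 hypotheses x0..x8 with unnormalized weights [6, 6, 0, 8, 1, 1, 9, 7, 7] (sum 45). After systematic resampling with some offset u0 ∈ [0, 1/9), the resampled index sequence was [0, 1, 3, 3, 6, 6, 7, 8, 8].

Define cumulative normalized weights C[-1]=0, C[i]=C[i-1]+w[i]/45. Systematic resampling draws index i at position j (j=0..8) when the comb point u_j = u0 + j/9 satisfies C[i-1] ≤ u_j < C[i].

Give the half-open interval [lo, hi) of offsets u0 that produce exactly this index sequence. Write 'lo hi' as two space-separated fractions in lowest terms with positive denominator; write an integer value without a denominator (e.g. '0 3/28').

C = [2/15, 4/15, 4/15, 4/9, 7/15, 22/45, 31/45, 38/45, 1]
j=0 picked index 0: u0 ∈ [0, 2/15)
j=1 picked index 1: u0 ∈ [1/45, 7/45)
j=2 picked index 3: u0 ∈ [2/45, 2/9)
j=3 picked index 3: u0 ∈ [-1/15, 1/9)
j=4 picked index 6: u0 ∈ [2/45, 11/45)
j=5 picked index 6: u0 ∈ [-1/15, 2/15)
j=6 picked index 7: u0 ∈ [1/45, 8/45)
j=7 picked index 8: u0 ∈ [1/15, 2/9)
j=8 picked index 8: u0 ∈ [-2/45, 1/9)
intersection: [1/15, 1/9)

1/15 1/9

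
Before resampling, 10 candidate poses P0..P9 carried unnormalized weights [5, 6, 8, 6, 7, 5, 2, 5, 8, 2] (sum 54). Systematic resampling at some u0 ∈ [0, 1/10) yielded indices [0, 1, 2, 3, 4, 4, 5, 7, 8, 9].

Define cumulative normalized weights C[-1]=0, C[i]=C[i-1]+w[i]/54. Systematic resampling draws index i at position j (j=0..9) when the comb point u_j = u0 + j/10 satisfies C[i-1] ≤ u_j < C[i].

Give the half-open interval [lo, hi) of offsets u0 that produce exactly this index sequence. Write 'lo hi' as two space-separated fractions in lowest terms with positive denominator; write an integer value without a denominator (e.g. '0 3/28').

17/270 23/270

C = [5/54, 11/54, 19/54, 25/54, 16/27, 37/54, 13/18, 22/27, 26/27, 1]
j=0 picked index 0: u0 ∈ [0, 5/54)
j=1 picked index 1: u0 ∈ [-1/135, 14/135)
j=2 picked index 2: u0 ∈ [1/270, 41/270)
j=3 picked index 3: u0 ∈ [7/135, 22/135)
j=4 picked index 4: u0 ∈ [17/270, 26/135)
j=5 picked index 4: u0 ∈ [-1/27, 5/54)
j=6 picked index 5: u0 ∈ [-1/135, 23/270)
j=7 picked index 7: u0 ∈ [1/45, 31/270)
j=8 picked index 8: u0 ∈ [2/135, 22/135)
j=9 picked index 9: u0 ∈ [17/270, 1/10)
intersection: [17/270, 23/270)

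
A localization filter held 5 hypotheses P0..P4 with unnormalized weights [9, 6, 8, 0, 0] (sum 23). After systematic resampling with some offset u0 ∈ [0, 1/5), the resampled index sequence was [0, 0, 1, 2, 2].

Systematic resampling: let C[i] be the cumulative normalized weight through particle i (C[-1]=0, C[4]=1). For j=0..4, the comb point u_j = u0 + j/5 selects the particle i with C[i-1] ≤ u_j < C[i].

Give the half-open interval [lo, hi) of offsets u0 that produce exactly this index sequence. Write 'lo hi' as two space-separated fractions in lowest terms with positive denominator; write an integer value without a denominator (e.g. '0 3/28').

6/115 22/115

C = [9/23, 15/23, 1, 1, 1]
j=0 picked index 0: u0 ∈ [0, 9/23)
j=1 picked index 0: u0 ∈ [-1/5, 22/115)
j=2 picked index 1: u0 ∈ [-1/115, 29/115)
j=3 picked index 2: u0 ∈ [6/115, 2/5)
j=4 picked index 2: u0 ∈ [-17/115, 1/5)
intersection: [6/115, 22/115)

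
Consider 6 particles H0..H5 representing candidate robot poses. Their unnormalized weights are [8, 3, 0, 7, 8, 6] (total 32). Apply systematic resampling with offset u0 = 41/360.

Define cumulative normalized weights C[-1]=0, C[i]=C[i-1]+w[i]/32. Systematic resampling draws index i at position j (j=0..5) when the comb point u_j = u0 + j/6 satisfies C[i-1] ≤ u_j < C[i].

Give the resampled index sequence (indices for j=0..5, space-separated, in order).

0 1 3 4 4 5

C = [1/4, 11/32, 11/32, 9/16, 13/16, 1]
j=0: u_0=41/360 ∈ [0, 1/4) → index 0
j=1: u_1=101/360 ∈ [1/4, 11/32) → index 1
j=2: u_2=161/360 ∈ [11/32, 9/16) → index 3
j=3: u_3=221/360 ∈ [9/16, 13/16) → index 4
j=4: u_4=281/360 ∈ [9/16, 13/16) → index 4
j=5: u_5=341/360 ∈ [13/16, 1) → index 5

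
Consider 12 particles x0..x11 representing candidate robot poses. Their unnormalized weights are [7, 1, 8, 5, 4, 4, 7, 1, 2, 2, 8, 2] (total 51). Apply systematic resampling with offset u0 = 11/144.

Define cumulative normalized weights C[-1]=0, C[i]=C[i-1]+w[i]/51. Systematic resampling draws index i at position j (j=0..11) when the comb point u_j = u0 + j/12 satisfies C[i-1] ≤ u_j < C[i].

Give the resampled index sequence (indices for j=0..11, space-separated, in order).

0 2 2 3 3 5 6 6 8 10 10 11

C = [7/51, 8/51, 16/51, 7/17, 25/51, 29/51, 12/17, 37/51, 13/17, 41/51, 49/51, 1]
j=0: u_0=11/144 ∈ [0, 7/51) → index 0
j=1: u_1=23/144 ∈ [8/51, 16/51) → index 2
j=2: u_2=35/144 ∈ [8/51, 16/51) → index 2
j=3: u_3=47/144 ∈ [16/51, 7/17) → index 3
j=4: u_4=59/144 ∈ [16/51, 7/17) → index 3
j=5: u_5=71/144 ∈ [25/51, 29/51) → index 5
j=6: u_6=83/144 ∈ [29/51, 12/17) → index 6
j=7: u_7=95/144 ∈ [29/51, 12/17) → index 6
j=8: u_8=107/144 ∈ [37/51, 13/17) → index 8
j=9: u_9=119/144 ∈ [41/51, 49/51) → index 10
j=10: u_10=131/144 ∈ [41/51, 49/51) → index 10
j=11: u_11=143/144 ∈ [49/51, 1) → index 11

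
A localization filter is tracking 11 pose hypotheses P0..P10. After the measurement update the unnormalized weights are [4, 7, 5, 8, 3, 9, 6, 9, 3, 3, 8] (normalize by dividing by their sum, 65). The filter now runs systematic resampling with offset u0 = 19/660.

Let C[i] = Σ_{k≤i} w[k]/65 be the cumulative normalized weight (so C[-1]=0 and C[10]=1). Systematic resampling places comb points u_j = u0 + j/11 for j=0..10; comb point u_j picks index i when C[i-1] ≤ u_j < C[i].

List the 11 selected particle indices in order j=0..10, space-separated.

0 1 2 3 4 5 6 7 7 9 10

C = [4/65, 11/65, 16/65, 24/65, 27/65, 36/65, 42/65, 51/65, 54/65, 57/65, 1]
j=0: u_0=19/660 ∈ [0, 4/65) → index 0
j=1: u_1=79/660 ∈ [4/65, 11/65) → index 1
j=2: u_2=139/660 ∈ [11/65, 16/65) → index 2
j=3: u_3=199/660 ∈ [16/65, 24/65) → index 3
j=4: u_4=259/660 ∈ [24/65, 27/65) → index 4
j=5: u_5=29/60 ∈ [27/65, 36/65) → index 5
j=6: u_6=379/660 ∈ [36/65, 42/65) → index 6
j=7: u_7=439/660 ∈ [42/65, 51/65) → index 7
j=8: u_8=499/660 ∈ [42/65, 51/65) → index 7
j=9: u_9=559/660 ∈ [54/65, 57/65) → index 9
j=10: u_10=619/660 ∈ [57/65, 1) → index 10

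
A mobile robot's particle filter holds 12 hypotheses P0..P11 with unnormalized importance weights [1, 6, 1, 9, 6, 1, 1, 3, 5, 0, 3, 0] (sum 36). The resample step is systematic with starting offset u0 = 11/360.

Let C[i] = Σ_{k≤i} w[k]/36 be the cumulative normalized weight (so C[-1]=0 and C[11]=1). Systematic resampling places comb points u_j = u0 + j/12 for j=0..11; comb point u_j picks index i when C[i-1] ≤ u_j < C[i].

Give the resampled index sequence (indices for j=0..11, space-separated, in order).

C = [1/36, 7/36, 2/9, 17/36, 23/36, 2/3, 25/36, 7/9, 11/12, 11/12, 1, 1]
j=0: u_0=11/360 ∈ [1/36, 7/36) → index 1
j=1: u_1=41/360 ∈ [1/36, 7/36) → index 1
j=2: u_2=71/360 ∈ [7/36, 2/9) → index 2
j=3: u_3=101/360 ∈ [2/9, 17/36) → index 3
j=4: u_4=131/360 ∈ [2/9, 17/36) → index 3
j=5: u_5=161/360 ∈ [2/9, 17/36) → index 3
j=6: u_6=191/360 ∈ [17/36, 23/36) → index 4
j=7: u_7=221/360 ∈ [17/36, 23/36) → index 4
j=8: u_8=251/360 ∈ [25/36, 7/9) → index 7
j=9: u_9=281/360 ∈ [7/9, 11/12) → index 8
j=10: u_10=311/360 ∈ [7/9, 11/12) → index 8
j=11: u_11=341/360 ∈ [11/12, 1) → index 10

1 1 2 3 3 3 4 4 7 8 8 10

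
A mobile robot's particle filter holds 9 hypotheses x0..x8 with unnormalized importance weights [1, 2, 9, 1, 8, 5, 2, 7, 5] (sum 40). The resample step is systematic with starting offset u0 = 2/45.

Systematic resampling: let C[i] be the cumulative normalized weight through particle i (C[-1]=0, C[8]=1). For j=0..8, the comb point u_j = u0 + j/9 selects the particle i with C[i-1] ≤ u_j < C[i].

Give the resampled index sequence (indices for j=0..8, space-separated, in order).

1 2 2 4 4 5 7 7 8

C = [1/40, 3/40, 3/10, 13/40, 21/40, 13/20, 7/10, 7/8, 1]
j=0: u_0=2/45 ∈ [1/40, 3/40) → index 1
j=1: u_1=7/45 ∈ [3/40, 3/10) → index 2
j=2: u_2=4/15 ∈ [3/40, 3/10) → index 2
j=3: u_3=17/45 ∈ [13/40, 21/40) → index 4
j=4: u_4=22/45 ∈ [13/40, 21/40) → index 4
j=5: u_5=3/5 ∈ [21/40, 13/20) → index 5
j=6: u_6=32/45 ∈ [7/10, 7/8) → index 7
j=7: u_7=37/45 ∈ [7/10, 7/8) → index 7
j=8: u_8=14/15 ∈ [7/8, 1) → index 8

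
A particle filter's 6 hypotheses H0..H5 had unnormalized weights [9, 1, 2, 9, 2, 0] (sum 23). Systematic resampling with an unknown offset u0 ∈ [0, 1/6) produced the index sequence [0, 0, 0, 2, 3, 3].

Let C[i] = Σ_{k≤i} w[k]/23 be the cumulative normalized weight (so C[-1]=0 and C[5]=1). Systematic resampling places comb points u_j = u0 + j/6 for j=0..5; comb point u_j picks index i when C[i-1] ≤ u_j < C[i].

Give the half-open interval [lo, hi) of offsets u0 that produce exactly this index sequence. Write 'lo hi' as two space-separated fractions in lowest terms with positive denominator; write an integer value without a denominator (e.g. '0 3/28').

0 1/46

C = [9/23, 10/23, 12/23, 21/23, 1, 1]
j=0 picked index 0: u0 ∈ [0, 9/23)
j=1 picked index 0: u0 ∈ [-1/6, 31/138)
j=2 picked index 0: u0 ∈ [-1/3, 4/69)
j=3 picked index 2: u0 ∈ [-3/46, 1/46)
j=4 picked index 3: u0 ∈ [-10/69, 17/69)
j=5 picked index 3: u0 ∈ [-43/138, 11/138)
intersection: [0, 1/46)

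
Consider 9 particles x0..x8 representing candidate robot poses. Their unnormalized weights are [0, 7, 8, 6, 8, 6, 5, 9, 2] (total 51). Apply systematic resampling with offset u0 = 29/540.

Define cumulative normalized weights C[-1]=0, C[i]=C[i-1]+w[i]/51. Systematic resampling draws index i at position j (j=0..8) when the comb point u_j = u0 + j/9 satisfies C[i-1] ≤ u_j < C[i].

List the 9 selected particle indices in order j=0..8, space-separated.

1 2 2 3 4 5 6 7 7

C = [0, 7/51, 5/17, 7/17, 29/51, 35/51, 40/51, 49/51, 1]
j=0: u_0=29/540 ∈ [0, 7/51) → index 1
j=1: u_1=89/540 ∈ [7/51, 5/17) → index 2
j=2: u_2=149/540 ∈ [7/51, 5/17) → index 2
j=3: u_3=209/540 ∈ [5/17, 7/17) → index 3
j=4: u_4=269/540 ∈ [7/17, 29/51) → index 4
j=5: u_5=329/540 ∈ [29/51, 35/51) → index 5
j=6: u_6=389/540 ∈ [35/51, 40/51) → index 6
j=7: u_7=449/540 ∈ [40/51, 49/51) → index 7
j=8: u_8=509/540 ∈ [40/51, 49/51) → index 7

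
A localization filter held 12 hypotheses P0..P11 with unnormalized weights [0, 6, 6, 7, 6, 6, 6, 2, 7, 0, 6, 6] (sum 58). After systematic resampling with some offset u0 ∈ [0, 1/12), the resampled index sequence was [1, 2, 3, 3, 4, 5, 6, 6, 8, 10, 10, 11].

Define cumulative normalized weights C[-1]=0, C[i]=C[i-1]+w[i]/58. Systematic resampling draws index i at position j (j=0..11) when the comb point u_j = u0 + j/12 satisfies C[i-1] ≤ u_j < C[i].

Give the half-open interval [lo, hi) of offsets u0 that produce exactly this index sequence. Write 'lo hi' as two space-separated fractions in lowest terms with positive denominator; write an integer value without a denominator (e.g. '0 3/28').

C = [0, 3/29, 6/29, 19/58, 25/58, 31/58, 37/58, 39/58, 23/29, 23/29, 26/29, 1]
j=0 picked index 1: u0 ∈ [0, 3/29)
j=1 picked index 2: u0 ∈ [7/348, 43/348)
j=2 picked index 3: u0 ∈ [7/174, 14/87)
j=3 picked index 3: u0 ∈ [-5/116, 9/116)
j=4 picked index 4: u0 ∈ [-1/174, 17/174)
j=5 picked index 5: u0 ∈ [5/348, 41/348)
j=6 picked index 6: u0 ∈ [1/29, 4/29)
j=7 picked index 6: u0 ∈ [-17/348, 19/348)
j=8 picked index 8: u0 ∈ [1/174, 11/87)
j=9 picked index 10: u0 ∈ [5/116, 17/116)
j=10 picked index 10: u0 ∈ [-7/174, 11/174)
j=11 picked index 11: u0 ∈ [-7/348, 1/12)
intersection: [5/116, 19/348)

5/116 19/348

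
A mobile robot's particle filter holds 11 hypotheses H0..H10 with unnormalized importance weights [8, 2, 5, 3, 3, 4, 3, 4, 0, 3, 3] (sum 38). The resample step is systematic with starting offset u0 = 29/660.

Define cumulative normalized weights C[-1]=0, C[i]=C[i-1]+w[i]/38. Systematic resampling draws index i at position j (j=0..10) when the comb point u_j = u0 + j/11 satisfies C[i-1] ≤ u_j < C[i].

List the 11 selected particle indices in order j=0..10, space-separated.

0 0 1 2 3 4 5 6 7 9 10

C = [4/19, 5/19, 15/38, 9/19, 21/38, 25/38, 14/19, 16/19, 16/19, 35/38, 1]
j=0: u_0=29/660 ∈ [0, 4/19) → index 0
j=1: u_1=89/660 ∈ [0, 4/19) → index 0
j=2: u_2=149/660 ∈ [4/19, 5/19) → index 1
j=3: u_3=19/60 ∈ [5/19, 15/38) → index 2
j=4: u_4=269/660 ∈ [15/38, 9/19) → index 3
j=5: u_5=329/660 ∈ [9/19, 21/38) → index 4
j=6: u_6=389/660 ∈ [21/38, 25/38) → index 5
j=7: u_7=449/660 ∈ [25/38, 14/19) → index 6
j=8: u_8=509/660 ∈ [14/19, 16/19) → index 7
j=9: u_9=569/660 ∈ [16/19, 35/38) → index 9
j=10: u_10=629/660 ∈ [35/38, 1) → index 10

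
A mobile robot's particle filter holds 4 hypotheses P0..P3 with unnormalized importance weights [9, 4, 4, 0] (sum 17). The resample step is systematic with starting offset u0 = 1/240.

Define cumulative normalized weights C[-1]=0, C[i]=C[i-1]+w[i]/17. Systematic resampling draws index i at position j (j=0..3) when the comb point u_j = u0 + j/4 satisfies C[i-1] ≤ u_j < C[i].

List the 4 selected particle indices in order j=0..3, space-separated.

0 0 0 1

C = [9/17, 13/17, 1, 1]
j=0: u_0=1/240 ∈ [0, 9/17) → index 0
j=1: u_1=61/240 ∈ [0, 9/17) → index 0
j=2: u_2=121/240 ∈ [0, 9/17) → index 0
j=3: u_3=181/240 ∈ [9/17, 13/17) → index 1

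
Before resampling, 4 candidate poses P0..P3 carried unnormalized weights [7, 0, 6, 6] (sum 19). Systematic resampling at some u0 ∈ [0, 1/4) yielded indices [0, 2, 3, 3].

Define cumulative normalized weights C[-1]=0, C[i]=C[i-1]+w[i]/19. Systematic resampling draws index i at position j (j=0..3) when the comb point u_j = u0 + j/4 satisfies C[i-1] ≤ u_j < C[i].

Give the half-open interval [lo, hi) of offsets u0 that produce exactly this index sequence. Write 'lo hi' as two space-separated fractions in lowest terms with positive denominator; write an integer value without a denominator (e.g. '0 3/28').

7/38 1/4

C = [7/19, 7/19, 13/19, 1]
j=0 picked index 0: u0 ∈ [0, 7/19)
j=1 picked index 2: u0 ∈ [9/76, 33/76)
j=2 picked index 3: u0 ∈ [7/38, 1/2)
j=3 picked index 3: u0 ∈ [-5/76, 1/4)
intersection: [7/38, 1/4)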